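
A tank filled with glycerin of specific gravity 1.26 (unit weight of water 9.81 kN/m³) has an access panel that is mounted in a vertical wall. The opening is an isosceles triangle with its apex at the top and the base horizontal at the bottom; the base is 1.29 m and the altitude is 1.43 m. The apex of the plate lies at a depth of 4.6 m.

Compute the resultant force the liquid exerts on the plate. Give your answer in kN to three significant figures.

F ≈ 63.3 kN

γ = 1.26 × 9.81 = 12.3606 kN/m³.
With the apex up, the centroid sits 2h/3 = 2 × 1.43/3 = 0.953333 m below the apex, so the centroid depth is h_c = 4.6 + 0.953333 = 5.55333 m.
A = ½ × 1.29 × 1.43 = 0.92235 m².
Resultant F = γ·h_c·A = 12.3606 × 5.55333 × 0.92235 = 63.3124 kN.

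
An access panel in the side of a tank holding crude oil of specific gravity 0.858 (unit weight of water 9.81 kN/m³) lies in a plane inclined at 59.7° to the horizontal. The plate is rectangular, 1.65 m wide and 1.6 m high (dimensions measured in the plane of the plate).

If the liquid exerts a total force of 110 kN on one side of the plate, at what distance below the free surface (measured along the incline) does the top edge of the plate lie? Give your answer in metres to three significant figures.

γ = 0.858 × 9.81 = 8.41698 kN/m³.
A = 1.65 × 1.6 = 2.64 m².
From F = γ·h_c·A, the centroid depth is h_c = 110/(8.41698 × 2.64) = 4.95031 m.
Let θ = 59.7° be the plate's angle to the horizontal; measure y along the incline from where the plane meets the free surface. Vertical depth h = y·sinθ with sinθ = 0.863396.
Along the incline, y_c = h_c/sinθ = 4.95031/0.863396 = 5.73353 m.
The centroid lies 1.6/2 = 0.8 m below the top edge, so the top edge sits at y_top = 5.73353 − 0.8 = 4.93353 m along the incline.

y_top ≈ 4.93 m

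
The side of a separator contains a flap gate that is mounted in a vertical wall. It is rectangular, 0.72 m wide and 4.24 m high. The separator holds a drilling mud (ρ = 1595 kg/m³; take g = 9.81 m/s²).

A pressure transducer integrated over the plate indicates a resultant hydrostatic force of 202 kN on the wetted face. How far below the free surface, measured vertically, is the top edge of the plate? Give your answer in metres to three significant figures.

d_top ≈ 2.11 m

γ = ρg = 1595 × 9.81 / 1000 = 15.64695 kN/m³.
A = 0.72 × 4.24 = 3.0528 m².
From F = γ·h_c·A, the centroid depth is h_c = 202/(15.64695 × 3.0528) = 4.22886 m.
The centroid lies 4.24/2 = 2.12 m below the top edge, so the top edge sits at h_top = 4.22886 − 2.12 = 2.10886 m below the surface.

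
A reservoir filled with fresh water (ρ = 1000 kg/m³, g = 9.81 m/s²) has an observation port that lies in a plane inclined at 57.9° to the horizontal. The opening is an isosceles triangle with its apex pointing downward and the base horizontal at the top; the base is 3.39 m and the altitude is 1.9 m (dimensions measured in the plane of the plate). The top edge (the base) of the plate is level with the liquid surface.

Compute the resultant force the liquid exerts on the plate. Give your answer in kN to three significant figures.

γ = ρg = 1000 × 9.81 = 9810 N/m³ = 9.81 kN/m³.
Let θ = 57.9° be the plate's angle to the horizontal; measure y along the incline from where the plane meets the free surface. Vertical depth h = y·sinθ with sinθ = 0.847122.
With the apex down, the centroid sits h/3 = 1.9/3 = 0.633333 m below the base (the top edge), so y_c = 0.633333 m and h_c = 0.633333 × 0.847122 = 0.53651 m.
A = ½ × 3.39 × 1.9 = 3.2205 m².
Resultant F = γ·h_c·A = 9.81 × 0.53651 × 3.2205 = 16.95 kN.

F ≈ 17.0 kN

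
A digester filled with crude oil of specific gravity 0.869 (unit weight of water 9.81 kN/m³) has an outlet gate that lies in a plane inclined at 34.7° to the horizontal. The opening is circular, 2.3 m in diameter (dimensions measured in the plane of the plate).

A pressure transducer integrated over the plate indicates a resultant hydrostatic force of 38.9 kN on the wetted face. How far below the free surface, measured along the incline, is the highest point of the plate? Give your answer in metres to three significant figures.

γ = 0.869 × 9.81 = 8.52489 kN/m³.
A = π(1.15)² = 4.15476 m².
From F = γ·h_c·A, the centroid depth is h_c = 38.9/(8.52489 × 4.15476) = 1.09828 m.
Let θ = 34.7° be the plate's angle to the horizontal; measure y along the incline from where the plane meets the free surface. Vertical depth h = y·sinθ with sinθ = 0.569280.
Along the incline, y_c = h_c/sinθ = 1.09828/0.569280 = 1.92924 m.
The centroid is at the centre, 1.15 m below the top of the plate, so the highest point sits at y_top = 1.92924 − 1.15 = 0.77924 m along the incline.

y_top ≈ 0.779 m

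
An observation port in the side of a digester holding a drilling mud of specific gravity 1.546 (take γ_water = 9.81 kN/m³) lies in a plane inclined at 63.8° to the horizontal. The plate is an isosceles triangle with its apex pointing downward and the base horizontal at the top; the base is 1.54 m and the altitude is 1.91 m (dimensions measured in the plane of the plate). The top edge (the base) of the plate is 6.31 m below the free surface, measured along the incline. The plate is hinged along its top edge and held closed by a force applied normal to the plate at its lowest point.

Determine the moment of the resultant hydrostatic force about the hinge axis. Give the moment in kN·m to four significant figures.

M ≈ 92.57 kN·m

γ = 1.546 × 9.81 = 15.16626 kN/m³.
Let θ = 63.8° be the plate's angle to the horizontal; measure y along the incline from where the plane meets the free surface. Vertical depth h = y·sinθ with sinθ = 0.897258.
With the apex down, the centroid sits h/3 = 1.91/3 = 0.636667 m below the base (the top edge), so y_c = 6.31 + 0.636667 = 6.94667 m and h_c = 6.94667 × 0.897258 = 6.23296 m.
A = ½ × 1.54 × 1.91 = 1.4707 m².
Resultant F = γ·h_c·A = 15.16626 × 6.23296 × 1.4707 = 139.026 kN.
I_c = b·h³/36 = 1.54 × 1.91³/36 = 0.29807 m⁴.
Centre of pressure: y_p = y_c + I_c/(y_c·A) = 6.94667 + 0.29807/(6.94667 × 1.4707) = 6.94667 + 0.0291754 = 6.97585 m along the plane.
The resultant acts 0.636667 + 0.0291754 = 0.665842 m (along the plate) below the hinge at the top edge, so the moment about the hinge is M = F × 0.665842 = 139.026 × 0.665842 = 92.5693 kN·m.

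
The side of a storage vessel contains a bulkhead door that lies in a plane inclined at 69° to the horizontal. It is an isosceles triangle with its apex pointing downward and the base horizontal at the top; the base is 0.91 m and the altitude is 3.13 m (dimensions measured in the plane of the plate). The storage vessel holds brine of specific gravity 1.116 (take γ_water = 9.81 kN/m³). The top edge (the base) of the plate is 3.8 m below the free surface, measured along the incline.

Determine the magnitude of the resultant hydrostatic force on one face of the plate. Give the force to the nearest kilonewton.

γ = 1.116 × 9.81 = 10.94796 kN/m³.
Let θ = 69° be the plate's angle to the horizontal; measure y along the incline from where the plane meets the free surface. Vertical depth h = y·sinθ with sinθ = 0.933580.
With the apex down, the centroid sits h/3 = 3.13/3 = 1.04333 m below the base (the top edge), so y_c = 3.8 + 1.04333 = 4.84333 m and h_c = 4.84333 × 0.933580 = 4.52164 m.
A = ½ × 0.91 × 3.13 = 1.42415 m².
Resultant F = γ·h_c·A = 10.94796 × 4.52164 × 1.42415 = 70.4993 kN.

F ≈ 70 kN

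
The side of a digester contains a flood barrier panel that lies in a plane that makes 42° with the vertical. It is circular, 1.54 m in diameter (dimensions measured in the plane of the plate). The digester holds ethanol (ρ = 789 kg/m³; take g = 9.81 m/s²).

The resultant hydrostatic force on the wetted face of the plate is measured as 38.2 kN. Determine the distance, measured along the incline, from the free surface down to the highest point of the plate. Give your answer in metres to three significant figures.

y_top ≈ 2.80 m

γ = ρg = 789 × 9.81 / 1000 = 7.74009 kN/m³.
A = π(0.77)² = 1.86265 m².
From F = γ·h_c·A, the centroid depth is h_c = 38.2/(7.74009 × 1.86265) = 2.64964 m.
The plate makes 42° with the vertical, i.e. θ = 90° − 42° = 48° to the horizontal. Measuring y along the incline from the free-surface line, vertical depth h = y·sinθ with sinθ = 0.743145.
Along the incline, y_c = h_c/sinθ = 2.64964/0.743145 = 3.56544 m.
The centroid is at the centre, 0.77 m below the top of the plate, so the highest point sits at y_top = 3.56544 − 0.77 = 2.79544 m along the incline.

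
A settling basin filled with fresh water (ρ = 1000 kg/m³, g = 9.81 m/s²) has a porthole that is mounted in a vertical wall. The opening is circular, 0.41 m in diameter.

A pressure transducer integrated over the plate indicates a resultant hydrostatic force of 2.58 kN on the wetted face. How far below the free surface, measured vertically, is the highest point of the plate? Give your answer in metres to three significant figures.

d_top ≈ 1.79 m

γ = ρg = 1000 × 9.81 = 9810 N/m³ = 9.81 kN/m³.
A = π(0.205)² = 0.132025 m².
From F = γ·h_c·A, the centroid depth is h_c = 2.58/(9.81 × 0.132025) = 1.99202 m.
The centroid is at the centre, 0.205 m below the top of the plate, so the highest point sits at h_top = 1.99202 − 0.205 = 1.78702 m below the surface.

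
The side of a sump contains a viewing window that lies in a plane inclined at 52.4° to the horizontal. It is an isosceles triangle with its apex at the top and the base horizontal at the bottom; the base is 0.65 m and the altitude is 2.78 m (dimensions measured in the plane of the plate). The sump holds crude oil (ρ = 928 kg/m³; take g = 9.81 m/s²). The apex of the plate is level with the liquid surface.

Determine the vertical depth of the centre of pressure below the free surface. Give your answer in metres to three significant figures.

h_p = 1.65 m

γ = ρg = 928 × 9.81 / 1000 = 9.10368 kN/m³.
Let θ = 52.4° be the plate's angle to the horizontal; measure y along the incline from where the plane meets the free surface. Vertical depth h = y·sinθ with sinθ = 0.792290.
With the apex up, the centroid sits 2h/3 = 2 × 2.78/3 = 1.85333 m below the apex, so y_c = 1.85333 m and h_c = 1.85333 × 0.792290 = 1.46837 m.
A = ½ × 0.65 × 2.78 = 0.9035 m².
Resultant F = γ·h_c·A = 9.10368 × 1.46837 × 0.9035 = 12.0776 kN.
I_c = b·h³/36 = 0.65 × 2.78³/36 = 0.387923 m⁴.
Centre of pressure: y_p = y_c + I_c/(y_c·A) = 1.85333 + 0.387923/(1.85333 × 0.9035) = 1.85333 + 0.231667 = 2.085 m along the plane.
Vertically, h_p = y_p·sinθ = 2.085 × 0.792290 = 1.65192 m.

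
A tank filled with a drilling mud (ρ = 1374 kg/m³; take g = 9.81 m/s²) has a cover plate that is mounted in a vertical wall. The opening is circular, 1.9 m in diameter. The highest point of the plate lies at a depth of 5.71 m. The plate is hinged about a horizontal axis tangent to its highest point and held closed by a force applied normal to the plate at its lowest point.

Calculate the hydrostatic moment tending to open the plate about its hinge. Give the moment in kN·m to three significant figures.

M ≈ 250 kN·m

γ = ρg = 1374 × 9.81 / 1000 = 13.47894 kN/m³.
The centroid is at the centre, 0.95 m below the top of the plate, so the centroid depth is h_c = 5.71 + 0.95 = 6.66 m.
A = π(0.95)² = 2.83529 m².
Resultant F = γ·h_c·A = 13.47894 × 6.66 × 2.83529 = 254.523 kN.
I_c = πr⁴/4 = π × 0.95⁴/4 = 0.639712 m⁴.
Centre of pressure: y_p = y_c + I_c/(y_c·A) = 6.66 + 0.639712/(6.66 × 2.83529) = 6.66 + 0.0338776 = 6.69388 m along the plane.
The resultant acts 0.95 + 0.0338776 = 0.983878 m (along the plate) below the hinge at the top edge, so the moment about the hinge is M = F × 0.983878 = 254.523 × 0.983878 = 250.42 kN·m.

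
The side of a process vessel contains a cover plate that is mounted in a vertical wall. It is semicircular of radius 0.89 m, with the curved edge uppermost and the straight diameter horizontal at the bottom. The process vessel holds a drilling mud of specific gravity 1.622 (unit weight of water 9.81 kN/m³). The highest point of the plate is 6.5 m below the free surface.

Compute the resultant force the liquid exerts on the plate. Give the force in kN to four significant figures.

F ≈ 138.8 kN

γ = 1.622 × 9.81 = 15.91182 kN/m³.
The centroid lies 4r/(3π) = 0.377728 m above the diameter, so r − 4r/(3π) = 0.89 − 0.377728 = 0.512272 m below the topmost point, so the centroid depth is h_c = 6.5 + 0.512272 = 7.01227 m.
A = πr²/2 = π × 0.89²/2 = 1.24423 m².
Resultant F = γ·h_c·A = 15.91182 × 7.01227 × 1.24423 = 138.829 kN.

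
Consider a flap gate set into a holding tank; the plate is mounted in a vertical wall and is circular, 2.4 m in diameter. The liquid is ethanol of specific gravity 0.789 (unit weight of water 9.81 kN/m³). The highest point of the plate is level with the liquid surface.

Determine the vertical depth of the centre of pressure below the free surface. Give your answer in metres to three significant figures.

γ = 0.789 × 9.81 = 7.74009 kN/m³.
The centroid is at the centre, 1.2 m below the top of the plate, so the centroid depth is h_c = 1.2 m.
A = π(1.2)² = 4.52389 m².
Resultant F = γ·h_c·A = 7.74009 × 1.2 × 4.52389 = 42.0184 kN.
I_c = πr⁴/4 = π × 1.2⁴/4 = 1.6286 m⁴.
Centre of pressure: y_p = y_c + I_c/(y_c·A) = 1.2 + 1.6286/(1.2 × 4.52389) = 1.2 + 0.3 = 1.5 m along the plane.

h_p = 1.50 m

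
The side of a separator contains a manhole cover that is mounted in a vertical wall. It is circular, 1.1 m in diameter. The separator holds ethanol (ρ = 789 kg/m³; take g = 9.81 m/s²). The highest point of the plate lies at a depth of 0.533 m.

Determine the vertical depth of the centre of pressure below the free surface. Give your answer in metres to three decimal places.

γ = ρg = 789 × 9.81 / 1000 = 7.74009 kN/m³.
The centroid is at the centre, 0.55 m below the top of the plate, so the centroid depth is h_c = 0.533 + 0.55 = 1.083 m.
A = π(0.55)² = 0.950332 m².
Resultant F = γ·h_c·A = 7.74009 × 1.083 × 0.950332 = 7.96617 kN.
I_c = πr⁴/4 = π × 0.55⁴/4 = 0.0718688 m⁴.
Centre of pressure: y_p = y_c + I_c/(y_c·A) = 1.083 + 0.0718688/(1.083 × 0.950332) = 1.083 + 0.0698291 = 1.15283 m along the plane.

h_p = 1.153 m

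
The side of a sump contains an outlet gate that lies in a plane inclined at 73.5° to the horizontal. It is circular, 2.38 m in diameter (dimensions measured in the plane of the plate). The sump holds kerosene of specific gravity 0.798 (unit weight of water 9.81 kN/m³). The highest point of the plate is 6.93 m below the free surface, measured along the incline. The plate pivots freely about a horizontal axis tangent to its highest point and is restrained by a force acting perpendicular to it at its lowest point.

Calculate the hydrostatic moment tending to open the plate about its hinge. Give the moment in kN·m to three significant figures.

M ≈ 334 kN·m

γ = 0.798 × 9.81 = 7.82838 kN/m³.
Let θ = 73.5° be the plate's angle to the horizontal; measure y along the incline from where the plane meets the free surface. Vertical depth h = y·sinθ with sinθ = 0.958820.
The centroid is at the centre, 1.19 m below the top of the plate, so y_c = 6.93 + 1.19 = 8.12 m and h_c = 8.12 × 0.958820 = 7.78562 m.
A = π(1.19)² = 4.44881 m².
Resultant F = γ·h_c·A = 7.82838 × 7.78562 × 4.44881 = 271.15 kN.
I_c = πr⁴/4 = π × 1.19⁴/4 = 1.57499 m⁴.
Centre of pressure: y_p = y_c + I_c/(y_c·A) = 8.12 + 1.57499/(8.12 × 4.44881) = 8.12 + 0.0435991 = 8.1636 m along the plane.
The resultant acts 1.19 + 0.0435991 = 1.2336 m (along the plate) below the hinge at the top edge, so the moment about the hinge is M = F × 1.2336 = 271.15 × 1.2336 = 334.491 kN·m.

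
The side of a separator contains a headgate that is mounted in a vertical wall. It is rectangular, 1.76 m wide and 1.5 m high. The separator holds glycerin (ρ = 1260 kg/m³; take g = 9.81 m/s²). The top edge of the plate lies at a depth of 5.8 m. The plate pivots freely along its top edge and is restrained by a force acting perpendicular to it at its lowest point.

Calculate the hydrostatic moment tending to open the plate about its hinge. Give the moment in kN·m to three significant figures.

M ≈ 166 kN·m

γ = ρg = 1260 × 9.81 / 1000 = 12.3606 kN/m³.
The centroid lies 1.5/2 = 0.75 m below the top edge, so the centroid depth is h_c = 5.8 + 0.75 = 6.55 m.
A = 1.76 × 1.5 = 2.64 m².
Resultant F = γ·h_c·A = 12.3606 × 6.55 × 2.64 = 213.739 kN.
I_c = b·h³/12 = 1.76 × 1.5³/12 = 0.495 m⁴.
Centre of pressure: y_p = y_c + I_c/(y_c·A) = 6.55 + 0.495/(6.55 × 2.64) = 6.55 + 0.028626 = 6.57863 m along the plane.
The resultant acts 0.75 + 0.028626 = 0.778626 m (along the plate) below the hinge at the top edge, so the moment about the hinge is M = F × 0.778626 = 213.739 × 0.778626 = 166.423 kN·m.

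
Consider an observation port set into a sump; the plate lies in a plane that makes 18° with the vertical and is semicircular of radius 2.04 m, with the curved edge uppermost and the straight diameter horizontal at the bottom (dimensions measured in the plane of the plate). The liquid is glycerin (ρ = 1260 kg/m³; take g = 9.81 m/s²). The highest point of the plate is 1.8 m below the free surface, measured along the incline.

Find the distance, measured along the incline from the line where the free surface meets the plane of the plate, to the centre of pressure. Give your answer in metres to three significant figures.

γ = ρg = 1260 × 9.81 / 1000 = 12.3606 kN/m³.
The plate makes 18° with the vertical, i.e. θ = 90° − 18° = 72° to the horizontal. Measuring y along the incline from the free-surface line, vertical depth h = y·sinθ with sinθ = 0.951057.
The centroid lies 4r/(3π) = 0.865803 m above the diameter, so r − 4r/(3π) = 2.04 − 0.865803 = 1.1742 m below the topmost point, so y_c = 1.8 + 1.1742 = 2.9742 m and h_c = 2.9742 × 0.951057 = 2.82863 m.
A = πr²/2 = π × 2.04²/2 = 6.53703 m².
Resultant F = γ·h_c·A = 12.3606 × 2.82863 × 6.53703 = 228.558 kN.
I_c = (π/8 − 8/(9π))·r⁴ = 0.109757 × 2.04⁴ = 1.90087 m⁴.
Centre of pressure: y_p = y_c + I_c/(y_c·A) = 2.9742 + 1.90087/(2.9742 × 6.53703) = 2.9742 + 0.0977691 = 3.07197 m along the plane.

y_p = 3.07 m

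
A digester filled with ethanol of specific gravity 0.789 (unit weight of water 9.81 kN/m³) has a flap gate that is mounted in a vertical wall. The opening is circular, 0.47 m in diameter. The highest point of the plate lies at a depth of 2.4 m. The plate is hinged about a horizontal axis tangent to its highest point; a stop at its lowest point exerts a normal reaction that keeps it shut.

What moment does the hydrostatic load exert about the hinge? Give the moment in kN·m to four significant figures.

γ = 0.789 × 9.81 = 7.74009 kN/m³.
The centroid is at the centre, 0.235 m below the top of the plate, so the centroid depth is h_c = 2.4 + 0.235 = 2.635 m.
A = π(0.235)² = 0.173494 m².
Resultant F = γ·h_c·A = 7.74009 × 2.635 × 0.173494 = 3.53843 kN.
I_c = πr⁴/4 = π × 0.235⁴/4 = 0.00239531 m⁴.
Centre of pressure: y_p = y_c + I_c/(y_c·A) = 2.635 + 0.00239531/(2.635 × 0.173494) = 2.635 + 0.00523958 = 2.64024 m along the plane.
The resultant acts 0.235 + 0.00523958 = 0.24024 m (along the plate) below the hinge at the top edge, so the moment about the hinge is M = F × 0.24024 = 3.53843 × 0.24024 = 0.850072 kN·m.

M ≈ 0.8501 kN·m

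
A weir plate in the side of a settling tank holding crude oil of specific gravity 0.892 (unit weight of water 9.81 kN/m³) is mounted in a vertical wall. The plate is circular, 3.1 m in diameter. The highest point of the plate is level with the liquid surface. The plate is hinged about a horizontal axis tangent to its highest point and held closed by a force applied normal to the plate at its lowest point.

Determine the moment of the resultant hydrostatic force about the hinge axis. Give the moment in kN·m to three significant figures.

M ≈ 198 kN·m

γ = 0.892 × 9.81 = 8.75052 kN/m³.
The centroid is at the centre, 1.55 m below the top of the plate, so the centroid depth is h_c = 1.55 m.
A = π(1.55)² = 7.54768 m².
Resultant F = γ·h_c·A = 8.75052 × 1.55 × 7.54768 = 102.371 kN.
I_c = πr⁴/4 = π × 1.55⁴/4 = 4.53332 m⁴.
Centre of pressure: y_p = y_c + I_c/(y_c·A) = 1.55 + 4.53332/(1.55 × 7.54768) = 1.55 + 0.3875 = 1.9375 m along the plane.
The resultant acts 1.55 + 0.3875 = 1.9375 m (along the plate) below the hinge at the top edge, so the moment about the hinge is M = F × 1.9375 = 102.371 × 1.9375 = 198.344 kN·m.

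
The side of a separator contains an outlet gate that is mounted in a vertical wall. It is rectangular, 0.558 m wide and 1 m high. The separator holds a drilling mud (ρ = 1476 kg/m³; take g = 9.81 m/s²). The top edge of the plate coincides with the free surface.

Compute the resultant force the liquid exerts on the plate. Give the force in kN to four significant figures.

F ≈ 4.040 kN

γ = ρg = 1476 × 9.81 / 1000 = 14.47956 kN/m³.
The centroid lies 1/2 = 0.5 m below the top edge, so the centroid depth is h_c = 0.5 m.
A = 0.558 × 1 = 0.558 m².
Resultant F = γ·h_c·A = 14.47956 × 0.5 × 0.558 = 4.0398 kN.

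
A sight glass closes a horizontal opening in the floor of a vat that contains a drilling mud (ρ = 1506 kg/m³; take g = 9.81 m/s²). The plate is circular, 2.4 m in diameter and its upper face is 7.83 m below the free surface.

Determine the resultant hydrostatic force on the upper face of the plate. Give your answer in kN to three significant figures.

F ≈ 523 kN

γ = ρg = 1506 × 9.81 / 1000 = 14.77386 kN/m³.
The plate is horizontal, so pressure is uniform at p = γ·h = 14.77386 × 7.83 = 115.679 kN/m².
A = π(1.2)² = 4.52389 m².
F = p·A = 115.679 × 4.52389 = 523.319 kN.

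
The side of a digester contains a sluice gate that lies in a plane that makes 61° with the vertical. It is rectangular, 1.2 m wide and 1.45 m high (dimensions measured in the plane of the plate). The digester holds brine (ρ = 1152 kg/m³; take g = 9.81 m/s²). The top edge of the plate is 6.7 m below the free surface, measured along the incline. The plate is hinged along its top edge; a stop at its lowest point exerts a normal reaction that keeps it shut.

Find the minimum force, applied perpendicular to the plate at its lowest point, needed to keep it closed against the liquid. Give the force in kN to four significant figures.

γ = ρg = 1152 × 9.81 / 1000 = 11.30112 kN/m³.
The plate makes 61° with the vertical, i.e. θ = 90° − 61° = 29° to the horizontal. Measuring y along the incline from the free-surface line, vertical depth h = y·sinθ with sinθ = 0.484810.
The centroid lies 1.45/2 = 0.725 m below the top edge, so y_c = 6.7 + 0.725 = 7.425 m and h_c = 7.425 × 0.484810 = 3.59971 m.
A = 1.2 × 1.45 = 1.74 m².
Resultant F = γ·h_c·A = 11.30112 × 3.59971 × 1.74 = 70.7845 kN.
I_c = b·h³/12 = 1.2 × 1.45³/12 = 0.304862 m⁴.
Centre of pressure: y_p = y_c + I_c/(y_c·A) = 7.425 + 0.304862/(7.425 × 1.74) = 7.425 + 0.023597 = 7.4486 m along the plane.
The resultant acts 0.725 + 0.023597 = 0.748597 m (along the plate) below the hinge at the top edge, so the moment about the hinge is M = F × 0.748597 = 70.7845 × 0.748597 = 52.9891 kN·m.
A normal force at the bottom, 1.45 m from the hinge, must supply this moment: P = 52.9891/1.45 = 36.5442 kN.

P ≈ 36.54 kN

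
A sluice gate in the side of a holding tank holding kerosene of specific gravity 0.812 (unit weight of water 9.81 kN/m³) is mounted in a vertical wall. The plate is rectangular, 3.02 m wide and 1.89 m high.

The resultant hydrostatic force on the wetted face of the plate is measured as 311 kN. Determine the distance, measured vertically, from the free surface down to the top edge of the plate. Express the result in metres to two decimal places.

d_top ≈ 5.90 m

γ = 0.812 × 9.81 = 7.96572 kN/m³.
A = 3.02 × 1.89 = 5.7078 m².
From F = γ·h_c·A, the centroid depth is h_c = 311/(7.96572 × 5.7078) = 6.84017 m.
The centroid lies 1.89/2 = 0.945 m below the top edge, so the top edge sits at h_top = 6.84017 − 0.945 = 5.89517 m below the surface.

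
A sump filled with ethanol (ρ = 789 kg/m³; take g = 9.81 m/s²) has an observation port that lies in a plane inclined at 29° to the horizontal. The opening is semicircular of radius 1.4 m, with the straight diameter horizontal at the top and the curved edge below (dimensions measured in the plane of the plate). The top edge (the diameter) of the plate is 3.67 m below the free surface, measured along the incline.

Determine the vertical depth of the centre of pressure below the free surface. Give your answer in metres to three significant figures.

γ = ρg = 789 × 9.81 / 1000 = 7.74009 kN/m³.
Let θ = 29° be the plate's angle to the horizontal; measure y along the incline from where the plane meets the free surface. Vertical depth h = y·sinθ with sinθ = 0.484810.
The centroid of a semicircle lies 4r/(3π) = 0.594178 m from the diameter, here below the top edge, so y_c = 3.67 + 0.594178 = 4.26418 m and h_c = 4.26418 × 0.484810 = 2.06732 m.
A = πr²/2 = π × 1.4²/2 = 3.07876 m².
Resultant F = γ·h_c·A = 7.74009 × 2.06732 × 3.07876 = 49.264 kN.
I_c = (π/8 − 8/(9π))·r⁴ = 0.109757 × 1.4⁴ = 0.421642 m⁴.
Centre of pressure: y_p = y_c + I_c/(y_c·A) = 4.26418 + 0.421642/(4.26418 × 3.07876) = 4.26418 + 0.0321168 = 4.2963 m along the plane.
Vertically, h_p = y_p·sinθ = 4.2963 × 0.484810 = 2.08289 m.

h_p = 2.08 m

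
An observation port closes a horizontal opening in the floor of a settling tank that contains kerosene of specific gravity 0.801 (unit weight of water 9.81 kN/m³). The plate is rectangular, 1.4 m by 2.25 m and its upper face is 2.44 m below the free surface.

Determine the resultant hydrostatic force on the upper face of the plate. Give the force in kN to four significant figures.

F ≈ 60.40 kN

γ = 0.801 × 9.81 = 7.85781 kN/m³.
The plate is horizontal, so pressure is uniform at p = γ·h = 7.85781 × 2.44 = 19.1731 kN/m².
A = 1.4 × 2.25 = 3.15 m².
F = p·A = 19.1731 × 3.15 = 60.3953 kN.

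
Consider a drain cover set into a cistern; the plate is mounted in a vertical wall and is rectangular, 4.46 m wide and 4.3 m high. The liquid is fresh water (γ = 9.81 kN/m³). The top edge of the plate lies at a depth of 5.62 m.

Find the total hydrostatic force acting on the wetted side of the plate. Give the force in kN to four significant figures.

γ = 9.81 kN/m³.
The centroid lies 4.3/2 = 2.15 m below the top edge, so the centroid depth is h_c = 5.62 + 2.15 = 7.77 m.
A = 4.46 × 4.3 = 19.178 m².
Resultant F = γ·h_c·A = 9.81 × 7.77 × 19.178 = 1461.82 kN.

F ≈ 1462 kN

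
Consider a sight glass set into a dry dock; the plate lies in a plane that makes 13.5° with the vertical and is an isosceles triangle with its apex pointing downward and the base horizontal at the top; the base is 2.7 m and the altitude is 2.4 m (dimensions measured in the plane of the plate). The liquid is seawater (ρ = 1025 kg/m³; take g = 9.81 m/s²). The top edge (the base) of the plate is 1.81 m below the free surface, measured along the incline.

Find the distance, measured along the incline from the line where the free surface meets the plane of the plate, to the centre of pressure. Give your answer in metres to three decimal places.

y_p = 2.733 m

γ = ρg = 1025 × 9.81 / 1000 = 10.05525 kN/m³.
The plate makes 13.5° with the vertical, i.e. θ = 90° − 13.5° = 76.5° to the horizontal. Measuring y along the incline from the free-surface line, vertical depth h = y·sinθ with sinθ = 0.972370.
With the apex down, the centroid sits h/3 = 2.4/3 = 0.8 m below the base (the top edge), so y_c = 1.81 + 0.8 = 2.61 m and h_c = 2.61 × 0.972370 = 2.53789 m.
A = ½ × 2.7 × 2.4 = 3.24 m².
Resultant F = γ·h_c·A = 10.05525 × 2.53789 × 3.24 = 82.6819 kN.
I_c = b·h³/36 = 2.7 × 2.4³/36 = 1.0368 m⁴.
Centre of pressure: y_p = y_c + I_c/(y_c·A) = 2.61 + 1.0368/(2.61 × 3.24) = 2.61 + 0.122605 = 2.7326 m along the plane.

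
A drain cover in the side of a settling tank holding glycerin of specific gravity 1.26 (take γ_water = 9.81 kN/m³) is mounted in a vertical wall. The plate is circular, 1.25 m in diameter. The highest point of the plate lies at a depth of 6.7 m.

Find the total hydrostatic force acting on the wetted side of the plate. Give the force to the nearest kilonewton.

F ≈ 111 kN

γ = 1.26 × 9.81 = 12.3606 kN/m³.
The centroid is at the centre, 0.625 m below the top of the plate, so the centroid depth is h_c = 6.7 + 0.625 = 7.325 m.
A = π(0.625)² = 1.22718 m².
Resultant F = γ·h_c·A = 12.3606 × 7.325 × 1.22718 = 111.111 kN.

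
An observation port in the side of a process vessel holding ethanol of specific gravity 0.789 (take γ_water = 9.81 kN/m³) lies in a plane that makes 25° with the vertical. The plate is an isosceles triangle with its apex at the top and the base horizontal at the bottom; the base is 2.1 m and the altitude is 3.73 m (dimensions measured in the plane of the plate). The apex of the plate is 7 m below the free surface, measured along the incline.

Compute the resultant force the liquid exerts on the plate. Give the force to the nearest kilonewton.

γ = 0.789 × 9.81 = 7.74009 kN/m³.
The plate makes 25° with the vertical, i.e. θ = 90° − 25° = 65° to the horizontal. Measuring y along the incline from the free-surface line, vertical depth h = y·sinθ with sinθ = 0.906308.
With the apex up, the centroid sits 2h/3 = 2 × 3.73/3 = 2.48667 m below the apex, so y_c = 7 + 2.48667 = 9.48667 m and h_c = 9.48667 × 0.906308 = 8.59784 m.
A = ½ × 2.1 × 3.73 = 3.9165 m².
Resultant F = γ·h_c·A = 7.74009 × 8.59784 × 3.9165 = 260.635 kN.

F ≈ 261 kN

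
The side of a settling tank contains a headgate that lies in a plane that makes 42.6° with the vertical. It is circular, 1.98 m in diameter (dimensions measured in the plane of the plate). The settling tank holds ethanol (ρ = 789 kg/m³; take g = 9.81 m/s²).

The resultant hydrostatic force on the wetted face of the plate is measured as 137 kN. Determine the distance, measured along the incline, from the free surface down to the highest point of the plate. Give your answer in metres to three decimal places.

γ = ρg = 789 × 9.81 / 1000 = 7.74009 kN/m³.
A = π(0.99)² = 3.07907 m².
From F = γ·h_c·A, the centroid depth is h_c = 137/(7.74009 × 3.07907) = 5.74851 m.
The plate makes 42.6° with the vertical, i.e. θ = 90° − 42.6° = 47.4° to the horizontal. Measuring y along the incline from the free-surface line, vertical depth h = y·sinθ with sinθ = 0.736097.
Along the incline, y_c = h_c/sinθ = 5.74851/0.736097 = 7.80945 m.
The centroid is at the centre, 0.99 m below the top of the plate, so the highest point sits at y_top = 7.80945 − 0.99 = 6.81945 m along the incline.

y_top ≈ 6.819 m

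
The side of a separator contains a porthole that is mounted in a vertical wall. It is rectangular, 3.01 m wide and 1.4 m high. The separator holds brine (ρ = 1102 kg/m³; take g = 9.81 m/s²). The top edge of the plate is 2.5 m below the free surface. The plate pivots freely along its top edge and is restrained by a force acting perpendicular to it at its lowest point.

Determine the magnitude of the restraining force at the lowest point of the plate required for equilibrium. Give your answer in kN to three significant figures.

γ = ρg = 1102 × 9.81 / 1000 = 10.81062 kN/m³.
The centroid lies 1.4/2 = 0.7 m below the top edge, so the centroid depth is h_c = 2.5 + 0.7 = 3.2 m.
A = 3.01 × 1.4 = 4.214 m².
Resultant F = γ·h_c·A = 10.81062 × 3.2 × 4.214 = 145.779 kN.
I_c = b·h³/12 = 3.01 × 1.4³/12 = 0.688287 m⁴.
Centre of pressure: y_p = y_c + I_c/(y_c·A) = 3.2 + 0.688287/(3.2 × 4.214) = 3.2 + 0.0510417 = 3.25104 m along the plane.
The resultant acts 0.7 + 0.0510417 = 0.751042 m (along the plate) below the hinge at the top edge, so the moment about the hinge is M = F × 0.751042 = 145.779 × 0.751042 = 109.486 kN·m.
A normal force at the bottom, 1.4 m from the hinge, must supply this moment: P = 109.486/1.4 = 78.2043 kN.

P ≈ 78.2 kN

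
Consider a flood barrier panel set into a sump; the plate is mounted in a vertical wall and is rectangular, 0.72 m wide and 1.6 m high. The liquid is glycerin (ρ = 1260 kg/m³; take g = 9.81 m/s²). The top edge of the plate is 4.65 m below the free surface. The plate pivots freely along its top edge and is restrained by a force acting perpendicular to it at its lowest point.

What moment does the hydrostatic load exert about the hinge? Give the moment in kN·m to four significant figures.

γ = ρg = 1260 × 9.81 / 1000 = 12.3606 kN/m³.
The centroid lies 1.6/2 = 0.8 m below the top edge, so the centroid depth is h_c = 4.65 + 0.8 = 5.45 m.
A = 0.72 × 1.6 = 1.152 m².
Resultant F = γ·h_c·A = 12.3606 × 5.45 × 1.152 = 77.6048 kN.
I_c = b·h³/12 = 0.72 × 1.6³/12 = 0.24576 m⁴.
Centre of pressure: y_p = y_c + I_c/(y_c·A) = 5.45 + 0.24576/(5.45 × 1.152) = 5.45 + 0.0391437 = 5.48914 m along the plane.
The resultant acts 0.8 + 0.0391437 = 0.839144 m (along the plate) below the hinge at the top edge, so the moment about the hinge is M = F × 0.839144 = 77.6048 × 0.839144 = 65.1216 kN·m.

M ≈ 65.12 kN·m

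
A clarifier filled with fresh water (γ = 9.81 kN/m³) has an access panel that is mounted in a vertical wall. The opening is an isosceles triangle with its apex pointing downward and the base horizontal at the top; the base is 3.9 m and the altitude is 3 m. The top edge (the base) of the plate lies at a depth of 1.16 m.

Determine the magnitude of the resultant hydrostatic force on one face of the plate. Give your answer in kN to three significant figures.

γ = 9.81 kN/m³.
With the apex down, the centroid sits h/3 = 3/3 = 1 m below the base (the top edge), so the centroid depth is h_c = 1.16 + 1 = 2.16 m.
A = ½ × 3.9 × 3 = 5.85 m².
Resultant F = γ·h_c·A = 9.81 × 2.16 × 5.85 = 123.959 kN.

F ≈ 124 kN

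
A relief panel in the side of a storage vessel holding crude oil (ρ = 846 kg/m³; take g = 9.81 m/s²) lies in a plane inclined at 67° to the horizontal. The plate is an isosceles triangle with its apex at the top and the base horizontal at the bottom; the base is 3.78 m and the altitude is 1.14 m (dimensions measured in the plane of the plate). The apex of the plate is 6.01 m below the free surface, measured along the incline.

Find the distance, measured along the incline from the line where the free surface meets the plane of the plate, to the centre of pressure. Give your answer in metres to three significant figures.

γ = ρg = 846 × 9.81 / 1000 = 8.29926 kN/m³.
Let θ = 67° be the plate's angle to the horizontal; measure y along the incline from where the plane meets the free surface. Vertical depth h = y·sinθ with sinθ = 0.920505.
With the apex up, the centroid sits 2h/3 = 2 × 1.14/3 = 0.76 m below the apex, so y_c = 6.01 + 0.76 = 6.77 m and h_c = 6.77 × 0.920505 = 6.23182 m.
A = ½ × 3.78 × 1.14 = 2.1546 m².
Resultant F = γ·h_c·A = 8.29926 × 6.23182 × 2.1546 = 111.435 kN.
I_c = b·h³/36 = 3.78 × 1.14³/36 = 0.155562 m⁴.
Centre of pressure: y_p = y_c + I_c/(y_c·A) = 6.77 + 0.155562/(6.77 × 2.1546) = 6.77 + 0.0106647 = 6.78066 m along the plane.

y_p = 6.78 m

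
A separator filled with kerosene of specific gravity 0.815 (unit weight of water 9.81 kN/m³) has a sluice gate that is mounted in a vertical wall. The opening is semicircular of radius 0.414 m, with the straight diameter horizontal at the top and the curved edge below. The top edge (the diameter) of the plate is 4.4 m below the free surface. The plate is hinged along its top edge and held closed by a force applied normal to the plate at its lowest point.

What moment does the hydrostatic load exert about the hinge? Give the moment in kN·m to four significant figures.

M ≈ 1.756 kN·m

γ = 0.815 × 9.81 = 7.99515 kN/m³.
The centroid of a semicircle lies 4r/(3π) = 0.175707 m from the diameter, here below the top edge, so the centroid depth is h_c = 4.4 + 0.175707 = 4.57571 m.
A = πr²/2 = π × 0.414²/2 = 0.269228 m².
Resultant F = γ·h_c·A = 7.99515 × 4.57571 × 0.269228 = 9.8493 kN.
I_c = (π/8 − 8/(9π))·r⁴ = 0.109757 × 0.414⁴ = 0.00322429 m⁴.
Centre of pressure: y_p = y_c + I_c/(y_c·A) = 4.57571 + 0.00322429/(4.57571 × 0.269228) = 4.57571 + 0.00261731 = 4.57833 m along the plane.
The resultant acts 0.175707 + 0.00261731 = 0.178324 m (along the plate) below the hinge at the top edge, so the moment about the hinge is M = F × 0.178324 = 9.8493 × 0.178324 = 1.75637 kN·m.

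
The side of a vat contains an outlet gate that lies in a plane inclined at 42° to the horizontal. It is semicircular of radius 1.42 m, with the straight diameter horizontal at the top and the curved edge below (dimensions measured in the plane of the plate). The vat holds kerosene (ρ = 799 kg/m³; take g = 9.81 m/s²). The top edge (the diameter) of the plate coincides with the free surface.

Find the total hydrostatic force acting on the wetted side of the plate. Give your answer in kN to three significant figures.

γ = ρg = 799 × 9.81 / 1000 = 7.83819 kN/m³.
Let θ = 42° be the plate's angle to the horizontal; measure y along the incline from where the plane meets the free surface. Vertical depth h = y·sinθ with sinθ = 0.669131.
The centroid of a semicircle lies 4r/(3π) = 0.602667 m from the diameter, here below the top edge, so y_c = 0.602667 m and h_c = 0.602667 × 0.669131 = 0.403263 m.
A = πr²/2 = π × 1.42²/2 = 3.16735 m².
Resultant F = γ·h_c·A = 7.83819 × 0.403263 × 3.16735 = 10.0115 kN.

F ≈ 10.0 kN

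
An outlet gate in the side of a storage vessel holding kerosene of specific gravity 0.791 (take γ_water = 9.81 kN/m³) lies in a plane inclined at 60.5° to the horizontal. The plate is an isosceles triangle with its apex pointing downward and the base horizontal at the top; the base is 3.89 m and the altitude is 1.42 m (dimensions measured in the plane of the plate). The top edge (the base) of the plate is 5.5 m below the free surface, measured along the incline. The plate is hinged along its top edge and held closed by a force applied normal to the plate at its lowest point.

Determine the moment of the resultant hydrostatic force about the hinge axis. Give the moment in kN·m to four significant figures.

M ≈ 54.83 kN·m

γ = 0.791 × 9.81 = 7.75971 kN/m³.
Let θ = 60.5° be the plate's angle to the horizontal; measure y along the incline from where the plane meets the free surface. Vertical depth h = y·sinθ with sinθ = 0.870356.
With the apex down, the centroid sits h/3 = 1.42/3 = 0.473333 m below the base (the top edge), so y_c = 5.5 + 0.473333 = 5.97333 m and h_c = 5.97333 × 0.870356 = 5.19892 m.
A = ½ × 3.89 × 1.42 = 2.7619 m².
Resultant F = γ·h_c·A = 7.75971 × 5.19892 × 2.7619 = 111.421 kN.
I_c = b·h³/36 = 3.89 × 1.42³/36 = 0.309394 m⁴.
Centre of pressure: y_p = y_c + I_c/(y_c·A) = 5.97333 + 0.309394/(5.97333 × 2.7619) = 5.97333 + 0.0187537 = 5.99208 m along the plane.
The resultant acts 0.473333 + 0.0187537 = 0.492087 m (along the plate) below the hinge at the top edge, so the moment about the hinge is M = F × 0.492087 = 111.421 × 0.492087 = 54.8288 kN·m.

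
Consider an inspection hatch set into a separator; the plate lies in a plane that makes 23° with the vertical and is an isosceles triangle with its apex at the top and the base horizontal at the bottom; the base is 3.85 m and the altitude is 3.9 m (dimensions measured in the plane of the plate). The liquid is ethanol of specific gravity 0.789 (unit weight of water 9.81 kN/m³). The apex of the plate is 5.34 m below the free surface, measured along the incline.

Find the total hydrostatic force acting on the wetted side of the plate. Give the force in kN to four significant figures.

γ = 0.789 × 9.81 = 7.74009 kN/m³.
The plate makes 23° with the vertical, i.e. θ = 90° − 23° = 67° to the horizontal. Measuring y along the incline from the free-surface line, vertical depth h = y·sinθ with sinθ = 0.920505.
With the apex up, the centroid sits 2h/3 = 2 × 3.9/3 = 2.6 m below the apex, so y_c = 5.34 + 2.6 = 7.94 m and h_c = 7.94 × 0.920505 = 7.30881 m.
A = ½ × 3.85 × 3.9 = 7.5075 m².
Resultant F = γ·h_c·A = 7.74009 × 7.30881 × 7.5075 = 424.706 kN.

F ≈ 424.7 kN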